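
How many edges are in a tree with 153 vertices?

A tree on n vertices always has exactly n - 1 edges.
For n = 153: edges = 153 - 1 = 152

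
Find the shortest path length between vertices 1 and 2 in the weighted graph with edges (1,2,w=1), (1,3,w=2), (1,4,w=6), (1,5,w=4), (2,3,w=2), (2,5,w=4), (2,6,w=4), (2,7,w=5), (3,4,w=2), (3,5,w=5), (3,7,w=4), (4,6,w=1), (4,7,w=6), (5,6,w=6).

Step 1: Build adjacency list with weights:
  1: 2(w=1), 3(w=2), 4(w=6), 5(w=4)
  2: 1(w=1), 3(w=2), 5(w=4), 6(w=4), 7(w=5)
  3: 1(w=2), 2(w=2), 4(w=2), 5(w=5), 7(w=4)
  4: 1(w=6), 3(w=2), 6(w=1), 7(w=6)
  5: 1(w=4), 2(w=4), 3(w=5), 6(w=6)
  6: 2(w=4), 4(w=1), 5(w=6)
  7: 2(w=5), 3(w=4), 4(w=6)

Step 2: Apply Dijkstra's algorithm from vertex 1:
  Visit vertex 1 (distance=0)
    Update dist[2] = 1
    Update dist[3] = 2
    Update dist[4] = 6
    Update dist[5] = 4
  Visit vertex 2 (distance=1)
    Update dist[6] = 5
    Update dist[7] = 6

Step 3: Shortest path: 1 -> 2
Total weight: 1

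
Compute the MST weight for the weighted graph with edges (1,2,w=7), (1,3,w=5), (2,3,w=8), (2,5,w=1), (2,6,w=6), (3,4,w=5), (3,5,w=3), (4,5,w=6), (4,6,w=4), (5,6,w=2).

Apply Kruskal's algorithm (sort edges by weight, add if no cycle):

Sorted edges by weight:
  (2,5) w=1
  (5,6) w=2
  (3,5) w=3
  (4,6) w=4
  (1,3) w=5
  (3,4) w=5
  (2,6) w=6
  (4,5) w=6
  (1,2) w=7
  (2,3) w=8

Add edge (2,5) w=1 -- no cycle. Running total: 1
Add edge (5,6) w=2 -- no cycle. Running total: 3
Add edge (3,5) w=3 -- no cycle. Running total: 6
Add edge (4,6) w=4 -- no cycle. Running total: 10
Add edge (1,3) w=5 -- no cycle. Running total: 15

MST edges: (2,5,w=1), (5,6,w=2), (3,5,w=3), (4,6,w=4), (1,3,w=5)
Total MST weight: 1 + 2 + 3 + 4 + 5 = 15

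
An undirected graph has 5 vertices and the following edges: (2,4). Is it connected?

Step 1: Build adjacency list from edges:
  1: (none)
  2: 4
  3: (none)
  4: 2
  5: (none)

Step 2: Run BFS/DFS from vertex 1:
  Visited: {1}
  Reached 1 of 5 vertices

Step 3: Only 1 of 5 vertices reached. Graph is disconnected.
Connected components: {1}, {2, 4}, {3}, {5}
Answer: No, the graph is not connected (4 components).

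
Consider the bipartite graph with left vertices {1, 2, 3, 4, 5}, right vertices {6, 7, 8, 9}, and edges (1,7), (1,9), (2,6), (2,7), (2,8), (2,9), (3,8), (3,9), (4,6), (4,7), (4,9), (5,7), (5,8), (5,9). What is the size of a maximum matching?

Step 1: List the neighbors of each left vertex:
  1: 7, 9
  2: 6, 7, 8, 9
  3: 8, 9
  4: 6, 7, 9
  5: 7, 8, 9

Step 2: Greedily match left vertices, then look for augmenting paths:
  Match 1 -- 7
  Match 2 -- 6
  Match 3 -- 8
  Match 4 -- 9
  No augmenting path remains.

Step 3: Verify this is maximum:
  Matching size 4 = min(|L|, |R|) = min(5, 4), which is an upper bound, so this matching is maximum.

Maximum matching: {(1,7), (2,6), (3,8), (4,9)}
Size: 4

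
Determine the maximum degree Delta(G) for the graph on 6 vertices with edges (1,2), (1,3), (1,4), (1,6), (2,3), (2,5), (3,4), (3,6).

Step 1: Count edges incident to each vertex:
  deg(1) = 4 (neighbors: 2, 3, 4, 6)
  deg(2) = 3 (neighbors: 1, 3, 5)
  deg(3) = 4 (neighbors: 1, 2, 4, 6)
  deg(4) = 2 (neighbors: 1, 3)
  deg(5) = 1 (neighbors: 2)
  deg(6) = 2 (neighbors: 1, 3)

Step 2: Find maximum:
  max(4, 3, 4, 2, 1, 2) = 4 (vertex 1)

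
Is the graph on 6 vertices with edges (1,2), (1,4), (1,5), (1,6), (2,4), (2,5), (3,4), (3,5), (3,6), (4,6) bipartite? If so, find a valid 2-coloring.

Step 1: Attempt 2-coloring using BFS:
  Start at vertex 1, assign color 0
  Color vertex 2 with color 1 (neighbor of 1)
  Color vertex 4 with color 1 (neighbor of 1)
  Color vertex 5 with color 1 (neighbor of 1)
  Color vertex 6 with color 1 (neighbor of 1)

Step 2: Conflict found! Vertices 2 and 4 are adjacent but have the same color.
This means the graph contains an odd cycle.

The graph is NOT bipartite.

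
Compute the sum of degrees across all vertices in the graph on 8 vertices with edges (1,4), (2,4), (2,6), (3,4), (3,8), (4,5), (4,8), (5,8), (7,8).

Step 1: Count edges incident to each vertex:
  deg(1) = 1 (neighbors: 4)
  deg(2) = 2 (neighbors: 4, 6)
  deg(3) = 2 (neighbors: 4, 8)
  deg(4) = 5 (neighbors: 1, 2, 3, 5, 8)
  deg(5) = 2 (neighbors: 4, 8)
  deg(6) = 1 (neighbors: 2)
  deg(7) = 1 (neighbors: 8)
  deg(8) = 4 (neighbors: 3, 4, 5, 7)

Step 2: Sum all degrees:
  1 + 2 + 2 + 5 + 2 + 1 + 1 + 4 = 18

Verification: sum of degrees = 2 * |E| = 2 * 9 = 18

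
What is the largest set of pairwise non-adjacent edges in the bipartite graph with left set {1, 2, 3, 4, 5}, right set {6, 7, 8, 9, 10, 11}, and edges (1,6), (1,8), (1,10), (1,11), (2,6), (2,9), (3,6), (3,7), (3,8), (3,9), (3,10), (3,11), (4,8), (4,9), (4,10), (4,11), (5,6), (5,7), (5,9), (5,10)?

Step 1: List the neighbors of each left vertex:
  1: 6, 8, 10, 11
  2: 6, 9
  3: 6, 7, 8, 9, 10, 11
  4: 8, 9, 10, 11
  5: 6, 7, 9, 10

Step 2: Greedily match left vertices, then look for augmenting paths:
  Match 1 -- 6
  Match 2 -- 9
  Match 3 -- 7
  Match 4 -- 8
  Match 5 -- 10
  No augmenting path remains.

Step 3: Verify this is maximum:
  Matching size 5 = min(|L|, |R|) = min(5, 6), which is an upper bound, so this matching is maximum.

Maximum matching: {(1,6), (2,9), (3,7), (4,8), (5,10)}
Size: 5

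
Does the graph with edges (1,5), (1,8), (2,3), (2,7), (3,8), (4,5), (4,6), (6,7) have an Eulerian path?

Step 1: Find the degree of each vertex:
  deg(1) = 2
  deg(2) = 2
  deg(3) = 2
  deg(4) = 2
  deg(5) = 2
  deg(6) = 2
  deg(7) = 2
  deg(8) = 2

Step 2: Count vertices with odd degree:
  All vertices have even degree (0 odd-degree vertices)

Step 3: Apply Euler's theorem:
  - Eulerian circuit exists iff graph is connected and all vertices have even degree
  - Eulerian path exists iff graph is connected and has 0 or 2 odd-degree vertices

Graph is connected with 0 odd-degree vertices.
Both Eulerian circuit and Eulerian path exist.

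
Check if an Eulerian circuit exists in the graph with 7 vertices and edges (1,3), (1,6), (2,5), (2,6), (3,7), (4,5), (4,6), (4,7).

Step 1: Find the degree of each vertex:
  deg(1) = 2
  deg(2) = 2
  deg(3) = 2
  deg(4) = 3
  deg(5) = 2
  deg(6) = 3
  deg(7) = 2

Step 2: Count vertices with odd degree:
  Odd-degree vertices: 4, 6 (2 total)

Step 3: Apply Euler's theorem:
  - Eulerian circuit exists iff graph is connected and all vertices have even degree
  - Eulerian path exists iff graph is connected and has 0 or 2 odd-degree vertices

Graph is connected with exactly 2 odd-degree vertices (4, 6).
Eulerian path exists (starting and ending at the odd-degree vertices), but no Eulerian circuit.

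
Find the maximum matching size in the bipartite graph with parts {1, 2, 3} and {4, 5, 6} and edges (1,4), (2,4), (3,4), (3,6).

Step 1: List the neighbors of each left vertex:
  1: 4
  2: 4
  3: 4, 6

Step 2: Greedily match left vertices, then look for augmenting paths:
  Match 1 -- 4
  Match 3 -- 6
  No augmenting path remains.

Step 3: Verify this is maximum:
  Matching has size 2. The vertex set {3, 4} covers every edge and has size 2; any matching has at most one edge per cover vertex, so 2 is maximum (König's theorem).

Maximum matching: {(1,4), (3,6)}
Size: 2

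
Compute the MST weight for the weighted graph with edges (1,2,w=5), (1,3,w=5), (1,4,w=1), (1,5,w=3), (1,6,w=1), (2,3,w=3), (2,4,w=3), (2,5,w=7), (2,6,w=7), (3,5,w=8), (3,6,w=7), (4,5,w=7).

Apply Kruskal's algorithm (sort edges by weight, add if no cycle):

Sorted edges by weight:
  (1,6) w=1
  (1,4) w=1
  (1,5) w=3
  (2,3) w=3
  (2,4) w=3
  (1,2) w=5
  (1,3) w=5
  (2,5) w=7
  (2,6) w=7
  (3,6) w=7
  (4,5) w=7
  (3,5) w=8

Add edge (1,6) w=1 -- no cycle. Running total: 1
Add edge (1,4) w=1 -- no cycle. Running total: 2
Add edge (1,5) w=3 -- no cycle. Running total: 5
Add edge (2,3) w=3 -- no cycle. Running total: 8
Add edge (2,4) w=3 -- no cycle. Running total: 11

MST edges: (1,6,w=1), (1,4,w=1), (1,5,w=3), (2,3,w=3), (2,4,w=3)
Total MST weight: 1 + 1 + 3 + 3 + 3 = 11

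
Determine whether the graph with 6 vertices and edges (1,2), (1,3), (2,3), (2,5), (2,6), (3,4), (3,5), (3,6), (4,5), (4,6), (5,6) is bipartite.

Step 1: Attempt 2-coloring using BFS:
  Start at vertex 1, assign color 0
  Color vertex 2 with color 1 (neighbor of 1)
  Color vertex 3 with color 1 (neighbor of 1)

Step 2: Conflict found! Vertices 2 and 3 are adjacent but have the same color.
This means the graph contains an odd cycle.

The graph is NOT bipartite.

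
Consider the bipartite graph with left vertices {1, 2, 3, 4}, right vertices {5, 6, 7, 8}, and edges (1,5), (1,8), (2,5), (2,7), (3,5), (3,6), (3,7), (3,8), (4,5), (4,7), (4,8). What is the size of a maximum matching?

Step 1: List the neighbors of each left vertex:
  1: 5, 8
  2: 5, 7
  3: 5, 6, 7, 8
  4: 5, 7, 8

Step 2: Greedily match left vertices, then look for augmenting paths:
  Match 1 -- 5
  Match 2 -- 7
  Match 3 -- 6
  Match 4 -- 8
  No augmenting path remains.

Step 3: Verify this is maximum:
  Matching size 4 = min(|L|, |R|) = min(4, 4), which is an upper bound, so this matching is maximum.

Maximum matching: {(1,5), (2,7), (3,6), (4,8)}
Size: 4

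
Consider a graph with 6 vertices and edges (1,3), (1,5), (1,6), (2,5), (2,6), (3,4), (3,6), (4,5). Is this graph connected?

Step 1: Build adjacency list from edges:
  1: 3, 5, 6
  2: 5, 6
  3: 1, 4, 6
  4: 3, 5
  5: 1, 2, 4
  6: 1, 2, 3

Step 2: Run BFS/DFS from vertex 1:
  Visited: {1, 3, 5, 6, 4, 2}
  Reached 6 of 6 vertices

Step 3: All 6 vertices reached from vertex 1, so the graph is connected.
Answer: Yes, the graph is connected.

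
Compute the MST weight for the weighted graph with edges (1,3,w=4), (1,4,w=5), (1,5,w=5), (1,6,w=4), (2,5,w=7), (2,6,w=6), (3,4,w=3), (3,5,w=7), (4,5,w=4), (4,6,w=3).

Apply Kruskal's algorithm (sort edges by weight, add if no cycle):

Sorted edges by weight:
  (3,4) w=3
  (4,6) w=3
  (1,6) w=4
  (1,3) w=4
  (4,5) w=4
  (1,4) w=5
  (1,5) w=5
  (2,6) w=6
  (2,5) w=7
  (3,5) w=7

Add edge (3,4) w=3 -- no cycle. Running total: 3
Add edge (4,6) w=3 -- no cycle. Running total: 6
Add edge (1,6) w=4 -- no cycle. Running total: 10
Skip edge (1,3) w=4 -- would create cycle
Add edge (4,5) w=4 -- no cycle. Running total: 14
Skip edge (1,4) w=5 -- would create cycle
Skip edge (1,5) w=5 -- would create cycle
Add edge (2,6) w=6 -- no cycle. Running total: 20

MST edges: (3,4,w=3), (4,6,w=3), (1,6,w=4), (4,5,w=4), (2,6,w=6)
Total MST weight: 3 + 3 + 4 + 4 + 6 = 20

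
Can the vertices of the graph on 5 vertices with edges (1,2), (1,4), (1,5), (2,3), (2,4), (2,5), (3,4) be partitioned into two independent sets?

Step 1: Attempt 2-coloring using BFS:
  Start at vertex 1, assign color 0
  Color vertex 2 with color 1 (neighbor of 1)
  Color vertex 4 with color 1 (neighbor of 1)
  Color vertex 5 with color 1 (neighbor of 1)
  Color vertex 3 with color 0 (neighbor of 2)

Step 2: Conflict found! Vertices 2 and 4 are adjacent but have the same color.
This means the graph contains an odd cycle.

The graph is NOT bipartite.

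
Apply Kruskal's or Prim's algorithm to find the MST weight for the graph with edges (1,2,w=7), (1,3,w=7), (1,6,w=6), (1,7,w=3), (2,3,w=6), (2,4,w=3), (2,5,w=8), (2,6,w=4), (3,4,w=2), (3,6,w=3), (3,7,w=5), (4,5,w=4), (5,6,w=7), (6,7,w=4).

Apply Kruskal's algorithm (sort edges by weight, add if no cycle):

Sorted edges by weight:
  (3,4) w=2
  (1,7) w=3
  (2,4) w=3
  (3,6) w=3
  (2,6) w=4
  (4,5) w=4
  (6,7) w=4
  (3,7) w=5
  (1,6) w=6
  (2,3) w=6
  (1,2) w=7
  (1,3) w=7
  (5,6) w=7
  (2,5) w=8

Add edge (3,4) w=2 -- no cycle. Running total: 2
Add edge (1,7) w=3 -- no cycle. Running total: 5
Add edge (2,4) w=3 -- no cycle. Running total: 8
Add edge (3,6) w=3 -- no cycle. Running total: 11
Skip edge (2,6) w=4 -- would create cycle
Add edge (4,5) w=4 -- no cycle. Running total: 15
Add edge (6,7) w=4 -- no cycle. Running total: 19

MST edges: (3,4,w=2), (1,7,w=3), (2,4,w=3), (3,6,w=3), (4,5,w=4), (6,7,w=4)
Total MST weight: 2 + 3 + 3 + 3 + 4 + 4 = 19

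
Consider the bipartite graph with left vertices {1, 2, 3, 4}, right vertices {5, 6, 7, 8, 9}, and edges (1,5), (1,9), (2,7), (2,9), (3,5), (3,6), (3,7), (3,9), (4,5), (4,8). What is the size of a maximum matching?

Step 1: List the neighbors of each left vertex:
  1: 5, 9
  2: 7, 9
  3: 5, 6, 7, 9
  4: 5, 8

Step 2: Greedily match left vertices, then look for augmenting paths:
  Match 1 -- 5
  Match 2 -- 7
  Match 3 -- 6
  Match 4 -- 8
  No augmenting path remains.

Step 3: Verify this is maximum:
  Matching size 4 = min(|L|, |R|) = min(4, 5), which is an upper bound, so this matching is maximum.

Maximum matching: {(1,5), (2,7), (3,6), (4,8)}
Size: 4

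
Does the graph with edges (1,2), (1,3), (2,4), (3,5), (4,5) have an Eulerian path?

Step 1: Find the degree of each vertex:
  deg(1) = 2
  deg(2) = 2
  deg(3) = 2
  deg(4) = 2
  deg(5) = 2

Step 2: Count vertices with odd degree:
  All vertices have even degree (0 odd-degree vertices)

Step 3: Apply Euler's theorem:
  - Eulerian circuit exists iff graph is connected and all vertices have even degree
  - Eulerian path exists iff graph is connected and has 0 or 2 odd-degree vertices

Graph is connected with 0 odd-degree vertices.
Both Eulerian circuit and Eulerian path exist.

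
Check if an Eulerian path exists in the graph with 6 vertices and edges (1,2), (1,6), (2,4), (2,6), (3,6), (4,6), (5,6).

Step 1: Find the degree of each vertex:
  deg(1) = 2
  deg(2) = 3
  deg(3) = 1
  deg(4) = 2
  deg(5) = 1
  deg(6) = 5

Step 2: Count vertices with odd degree:
  Odd-degree vertices: 2, 3, 5, 6 (4 total)

Step 3: Apply Euler's theorem:
  - Eulerian circuit exists iff graph is connected and all vertices have even degree
  - Eulerian path exists iff graph is connected and has 0 or 2 odd-degree vertices

Graph has 4 odd-degree vertices (need 0 or 2).
Neither Eulerian path nor Eulerian circuit exists.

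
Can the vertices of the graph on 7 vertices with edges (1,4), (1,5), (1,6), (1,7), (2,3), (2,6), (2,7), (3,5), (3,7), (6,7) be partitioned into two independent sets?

Step 1: Attempt 2-coloring using BFS:
  Start at vertex 1, assign color 0
  Color vertex 4 with color 1 (neighbor of 1)
  Color vertex 5 with color 1 (neighbor of 1)
  Color vertex 6 with color 1 (neighbor of 1)
  Color vertex 7 with color 1 (neighbor of 1)
  Color vertex 3 with color 0 (neighbor of 5)
  Color vertex 2 with color 0 (neighbor of 6)

Step 2: Conflict found! Vertices 6 and 7 are adjacent but have the same color.
This means the graph contains an odd cycle.

The graph is NOT bipartite.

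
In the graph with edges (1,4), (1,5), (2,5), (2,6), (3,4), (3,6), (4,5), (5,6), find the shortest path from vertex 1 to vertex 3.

Step 1: Build adjacency list:
  1: 4, 5
  2: 5, 6
  3: 4, 6
  4: 1, 3, 5
  5: 1, 2, 4, 6
  6: 2, 3, 5

Step 2: BFS from vertex 1 to find shortest path to 3:
  vertex 4 reached at distance 1
  vertex 5 reached at distance 1
  vertex 3 reached at distance 2

Step 3: Shortest path: 1 -> 4 -> 3
Path length: 2 edges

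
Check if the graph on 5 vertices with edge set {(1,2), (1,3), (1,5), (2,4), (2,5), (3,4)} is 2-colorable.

Step 1: Attempt 2-coloring using BFS:
  Start at vertex 1, assign color 0
  Color vertex 2 with color 1 (neighbor of 1)
  Color vertex 3 with color 1 (neighbor of 1)
  Color vertex 5 with color 1 (neighbor of 1)
  Color vertex 4 with color 0 (neighbor of 2)

Step 2: Conflict found! Vertices 2 and 5 are adjacent but have the same color.
This means the graph contains an odd cycle.

The graph is NOT bipartite.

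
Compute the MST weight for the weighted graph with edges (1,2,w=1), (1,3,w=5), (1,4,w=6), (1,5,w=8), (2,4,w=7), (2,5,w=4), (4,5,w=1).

Apply Kruskal's algorithm (sort edges by weight, add if no cycle):

Sorted edges by weight:
  (1,2) w=1
  (4,5) w=1
  (2,5) w=4
  (1,3) w=5
  (1,4) w=6
  (2,4) w=7
  (1,5) w=8

Add edge (1,2) w=1 -- no cycle. Running total: 1
Add edge (4,5) w=1 -- no cycle. Running total: 2
Add edge (2,5) w=4 -- no cycle. Running total: 6
Add edge (1,3) w=5 -- no cycle. Running total: 11

MST edges: (1,2,w=1), (4,5,w=1), (2,5,w=4), (1,3,w=5)
Total MST weight: 1 + 1 + 4 + 5 = 11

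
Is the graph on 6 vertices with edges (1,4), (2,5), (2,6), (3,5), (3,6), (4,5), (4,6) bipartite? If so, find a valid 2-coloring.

Step 1: Attempt 2-coloring using BFS:
  Start at vertex 1, assign color 0
  Color vertex 4 with color 1 (neighbor of 1)
  Color vertex 5 with color 0 (neighbor of 4)
  Color vertex 6 with color 0 (neighbor of 4)
  Color vertex 2 with color 1 (neighbor of 5)
  Color vertex 3 with color 1 (neighbor of 5)

Step 2: 2-coloring succeeded. No conflicts found.
  Set A (color 0): {1, 5, 6}
  Set B (color 1): {2, 3, 4}

The graph is bipartite with partition {1, 5, 6}, {2, 3, 4}.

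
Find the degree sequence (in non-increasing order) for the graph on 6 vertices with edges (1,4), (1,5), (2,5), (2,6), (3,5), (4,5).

Step 1: Count edges incident to each vertex:
  deg(1) = 2 (neighbors: 4, 5)
  deg(2) = 2 (neighbors: 5, 6)
  deg(3) = 1 (neighbors: 5)
  deg(4) = 2 (neighbors: 1, 5)
  deg(5) = 4 (neighbors: 1, 2, 3, 4)
  deg(6) = 1 (neighbors: 2)

Step 2: Sort degrees in non-increasing order:
  Degrees: [2, 2, 1, 2, 4, 1] -> sorted: [4, 2, 2, 2, 1, 1]

Degree sequence: [4, 2, 2, 2, 1, 1]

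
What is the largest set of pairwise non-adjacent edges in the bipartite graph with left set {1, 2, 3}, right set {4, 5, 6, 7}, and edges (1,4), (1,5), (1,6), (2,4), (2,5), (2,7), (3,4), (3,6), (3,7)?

Step 1: List the neighbors of each left vertex:
  1: 4, 5, 6
  2: 4, 5, 7
  3: 4, 6, 7

Step 2: Greedily match left vertices, then look for augmenting paths:
  Match 1 -- 4
  Match 2 -- 5
  Match 3 -- 6
  No augmenting path remains.

Step 3: Verify this is maximum:
  Matching size 3 = min(|L|, |R|) = min(3, 4), which is an upper bound, so this matching is maximum.

Maximum matching: {(1,4), (2,5), (3,6)}
Size: 3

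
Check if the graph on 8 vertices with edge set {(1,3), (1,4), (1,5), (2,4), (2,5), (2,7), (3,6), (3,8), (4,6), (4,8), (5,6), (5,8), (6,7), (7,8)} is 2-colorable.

Step 1: Attempt 2-coloring using BFS:
  Start at vertex 1, assign color 0
  Color vertex 3 with color 1 (neighbor of 1)
  Color vertex 4 with color 1 (neighbor of 1)
  Color vertex 5 with color 1 (neighbor of 1)
  Color vertex 6 with color 0 (neighbor of 3)
  Color vertex 8 with color 0 (neighbor of 3)
  Color vertex 2 with color 0 (neighbor of 4)
  Color vertex 7 with color 1 (neighbor of 6)

Step 2: 2-coloring succeeded. No conflicts found.
  Set A (color 0): {1, 2, 6, 8}
  Set B (color 1): {3, 4, 5, 7}

The graph is bipartite with partition {1, 2, 6, 8}, {3, 4, 5, 7}.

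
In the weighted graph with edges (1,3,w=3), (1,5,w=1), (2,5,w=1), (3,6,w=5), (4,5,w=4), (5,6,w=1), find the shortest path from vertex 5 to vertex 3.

Step 1: Build adjacency list with weights:
  1: 3(w=3), 5(w=1)
  2: 5(w=1)
  3: 1(w=3), 6(w=5)
  4: 5(w=4)
  5: 1(w=1), 2(w=1), 4(w=4), 6(w=1)
  6: 3(w=5), 5(w=1)

Step 2: Apply Dijkstra's algorithm from vertex 5:
  Visit vertex 5 (distance=0)
    Update dist[1] = 1
    Update dist[2] = 1
    Update dist[4] = 4
    Update dist[6] = 1
  Visit vertex 1 (distance=1)
    Update dist[3] = 4
  Visit vertex 2 (distance=1)
  Visit vertex 6 (distance=1)
  Visit vertex 3 (distance=4)

Step 3: Shortest path: 5 -> 1 -> 3
Total weight: 1 + 3 = 4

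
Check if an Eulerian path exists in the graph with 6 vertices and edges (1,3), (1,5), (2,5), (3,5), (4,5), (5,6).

Step 1: Find the degree of each vertex:
  deg(1) = 2
  deg(2) = 1
  deg(3) = 2
  deg(4) = 1
  deg(5) = 5
  deg(6) = 1

Step 2: Count vertices with odd degree:
  Odd-degree vertices: 2, 4, 5, 6 (4 total)

Step 3: Apply Euler's theorem:
  - Eulerian circuit exists iff graph is connected and all vertices have even degree
  - Eulerian path exists iff graph is connected and has 0 or 2 odd-degree vertices

Graph has 4 odd-degree vertices (need 0 or 2).
Neither Eulerian path nor Eulerian circuit exists.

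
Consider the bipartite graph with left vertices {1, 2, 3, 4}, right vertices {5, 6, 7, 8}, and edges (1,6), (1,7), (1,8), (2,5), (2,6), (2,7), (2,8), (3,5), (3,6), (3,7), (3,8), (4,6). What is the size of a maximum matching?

Step 1: List the neighbors of each left vertex:
  1: 6, 7, 8
  2: 5, 6, 7, 8
  3: 5, 6, 7, 8
  4: 6

Step 2: Greedily match left vertices, then look for augmenting paths:
  Match 1 -- 8
  Match 2 -- 5
  Match 3 -- 7
  Match 4 -- 6
  No augmenting path remains.

Step 3: Verify this is maximum:
  Matching size 4 = min(|L|, |R|) = min(4, 4), which is an upper bound, so this matching is maximum.

Maximum matching: {(1,8), (2,5), (3,7), (4,6)}
Size: 4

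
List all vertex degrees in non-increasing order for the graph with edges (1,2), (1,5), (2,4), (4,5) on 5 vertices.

Step 1: Count edges incident to each vertex:
  deg(1) = 2 (neighbors: 2, 5)
  deg(2) = 2 (neighbors: 1, 4)
  deg(3) = 0 (neighbors: none)
  deg(4) = 2 (neighbors: 2, 5)
  deg(5) = 2 (neighbors: 1, 4)

Step 2: Sort degrees in non-increasing order:
  Degrees: [2, 2, 0, 2, 2] -> sorted: [2, 2, 2, 2, 0]

Degree sequence: [2, 2, 2, 2, 0]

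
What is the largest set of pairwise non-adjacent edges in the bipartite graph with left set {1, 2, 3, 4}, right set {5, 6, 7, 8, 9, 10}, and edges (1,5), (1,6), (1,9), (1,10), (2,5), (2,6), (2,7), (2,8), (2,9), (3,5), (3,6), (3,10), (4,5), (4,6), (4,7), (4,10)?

Step 1: List the neighbors of each left vertex:
  1: 5, 6, 9, 10
  2: 5, 6, 7, 8, 9
  3: 5, 6, 10
  4: 5, 6, 7, 10

Step 2: Greedily match left vertices, then look for augmenting paths:
  Match 1 -- 5
  Match 2 -- 6
  Match 3 -- 10
  Match 4 -- 7
  No augmenting path remains.

Step 3: Verify this is maximum:
  Matching size 4 = min(|L|, |R|) = min(4, 6), which is an upper bound, so this matching is maximum.

Maximum matching: {(1,5), (2,6), (3,10), (4,7)}
Size: 4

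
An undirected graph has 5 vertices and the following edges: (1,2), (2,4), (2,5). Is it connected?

Step 1: Build adjacency list from edges:
  1: 2
  2: 1, 4, 5
  3: (none)
  4: 2
  5: 2

Step 2: Run BFS/DFS from vertex 1:
  Visited: {1, 2, 4, 5}
  Reached 4 of 5 vertices

Step 3: Only 4 of 5 vertices reached. Graph is disconnected.
Connected components: {1, 2, 4, 5}, {3}
Answer: No, the graph is not connected (2 components).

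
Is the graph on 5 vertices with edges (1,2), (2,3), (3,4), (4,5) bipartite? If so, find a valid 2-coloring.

Step 1: Attempt 2-coloring using BFS:
  Start at vertex 1, assign color 0
  Color vertex 2 with color 1 (neighbor of 1)
  Color vertex 3 with color 0 (neighbor of 2)
  Color vertex 4 with color 1 (neighbor of 3)
  Color vertex 5 with color 0 (neighbor of 4)

Step 2: 2-coloring succeeded. No conflicts found.
  Set A (color 0): {1, 3, 5}
  Set B (color 1): {2, 4}

The graph is bipartite with partition {1, 3, 5}, {2, 4}.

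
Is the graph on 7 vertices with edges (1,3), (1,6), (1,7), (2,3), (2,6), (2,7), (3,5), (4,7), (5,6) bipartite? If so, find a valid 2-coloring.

Step 1: Attempt 2-coloring using BFS:
  Start at vertex 1, assign color 0
  Color vertex 3 with color 1 (neighbor of 1)
  Color vertex 6 with color 1 (neighbor of 1)
  Color vertex 7 with color 1 (neighbor of 1)
  Color vertex 2 with color 0 (neighbor of 3)
  Color vertex 5 with color 0 (neighbor of 3)
  Color vertex 4 with color 0 (neighbor of 7)

Step 2: 2-coloring succeeded. No conflicts found.
  Set A (color 0): {1, 2, 4, 5}
  Set B (color 1): {3, 6, 7}

The graph is bipartite with partition {1, 2, 4, 5}, {3, 6, 7}.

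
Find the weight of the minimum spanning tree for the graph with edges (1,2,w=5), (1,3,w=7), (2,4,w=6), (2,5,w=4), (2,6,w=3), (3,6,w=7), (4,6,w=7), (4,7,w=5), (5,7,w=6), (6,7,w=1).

Apply Kruskal's algorithm (sort edges by weight, add if no cycle):

Sorted edges by weight:
  (6,7) w=1
  (2,6) w=3
  (2,5) w=4
  (1,2) w=5
  (4,7) w=5
  (2,4) w=6
  (5,7) w=6
  (1,3) w=7
  (3,6) w=7
  (4,6) w=7

Add edge (6,7) w=1 -- no cycle. Running total: 1
Add edge (2,6) w=3 -- no cycle. Running total: 4
Add edge (2,5) w=4 -- no cycle. Running total: 8
Add edge (1,2) w=5 -- no cycle. Running total: 13
Add edge (4,7) w=5 -- no cycle. Running total: 18
Skip edge (2,4) w=6 -- would create cycle
Skip edge (5,7) w=6 -- would create cycle
Add edge (1,3) w=7 -- no cycle. Running total: 25

MST edges: (6,7,w=1), (2,6,w=3), (2,5,w=4), (1,2,w=5), (4,7,w=5), (1,3,w=7)
Total MST weight: 1 + 3 + 4 + 5 + 5 + 7 = 25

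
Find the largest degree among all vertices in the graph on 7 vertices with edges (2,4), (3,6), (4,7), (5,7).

Step 1: Count edges incident to each vertex:
  deg(1) = 0 (neighbors: none)
  deg(2) = 1 (neighbors: 4)
  deg(3) = 1 (neighbors: 6)
  deg(4) = 2 (neighbors: 2, 7)
  deg(5) = 1 (neighbors: 7)
  deg(6) = 1 (neighbors: 3)
  deg(7) = 2 (neighbors: 4, 5)

Step 2: Find maximum:
  max(0, 1, 1, 2, 1, 1, 2) = 2 (vertex 4)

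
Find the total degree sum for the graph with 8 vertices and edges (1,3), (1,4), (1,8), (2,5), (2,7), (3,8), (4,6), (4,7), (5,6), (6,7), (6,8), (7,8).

Step 1: Count edges incident to each vertex:
  deg(1) = 3 (neighbors: 3, 4, 8)
  deg(2) = 2 (neighbors: 5, 7)
  deg(3) = 2 (neighbors: 1, 8)
  deg(4) = 3 (neighbors: 1, 6, 7)
  deg(5) = 2 (neighbors: 2, 6)
  deg(6) = 4 (neighbors: 4, 5, 7, 8)
  deg(7) = 4 (neighbors: 2, 4, 6, 8)
  deg(8) = 4 (neighbors: 1, 3, 6, 7)

Step 2: Sum all degrees:
  3 + 2 + 2 + 3 + 2 + 4 + 4 + 4 = 24

Verification: sum of degrees = 2 * |E| = 2 * 12 = 24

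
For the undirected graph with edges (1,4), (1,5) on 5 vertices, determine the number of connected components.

Step 1: Build adjacency list from edges:
  1: 4, 5
  2: (none)
  3: (none)
  4: 1
  5: 1

Step 2: Run BFS/DFS from vertex 1:
  Visited: {1, 4, 5}
  Reached 3 of 5 vertices

Step 3: Only 3 of 5 vertices reached. Graph is disconnected.
Connected components: {1, 4, 5}, {2}, {3}
Number of connected components: 3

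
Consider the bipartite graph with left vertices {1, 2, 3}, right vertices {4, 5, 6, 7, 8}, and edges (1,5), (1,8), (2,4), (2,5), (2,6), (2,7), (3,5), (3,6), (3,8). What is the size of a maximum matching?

Step 1: List the neighbors of each left vertex:
  1: 5, 8
  2: 4, 5, 6, 7
  3: 5, 6, 8

Step 2: Greedily match left vertices, then look for augmenting paths:
  Match 1 -- 5
  Match 2 -- 4
  Match 3 -- 6
  No augmenting path remains.

Step 3: Verify this is maximum:
  Matching size 3 = min(|L|, |R|) = min(3, 5), which is an upper bound, so this matching is maximum.

Maximum matching: {(1,5), (2,4), (3,6)}
Size: 3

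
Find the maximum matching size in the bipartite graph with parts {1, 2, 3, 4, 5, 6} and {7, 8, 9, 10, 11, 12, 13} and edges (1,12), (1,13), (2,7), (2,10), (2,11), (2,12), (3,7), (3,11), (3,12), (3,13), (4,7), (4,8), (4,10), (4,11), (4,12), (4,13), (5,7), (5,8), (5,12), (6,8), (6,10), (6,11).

Step 1: List the neighbors of each left vertex:
  1: 12, 13
  2: 7, 10, 11, 12
  3: 7, 11, 12, 13
  4: 7, 8, 10, 11, 12, 13
  5: 7, 8, 12
  6: 8, 10, 11

Step 2: Greedily match left vertices, then look for augmenting paths:
  Match 1 -- 12
  Match 2 -- 7
  Match 3 -- 11
  Match 4 -- 13
  Match 5 -- 8
  Match 6 -- 10
  No augmenting path remains.

Step 3: Verify this is maximum:
  Matching size 6 = min(|L|, |R|) = min(6, 7), which is an upper bound, so this matching is maximum.

Maximum matching: {(1,12), (2,7), (3,11), (4,13), (5,8), (6,10)}
Size: 6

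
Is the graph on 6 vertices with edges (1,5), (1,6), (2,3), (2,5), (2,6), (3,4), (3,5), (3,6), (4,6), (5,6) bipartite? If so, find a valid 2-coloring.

Step 1: Attempt 2-coloring using BFS:
  Start at vertex 1, assign color 0
  Color vertex 5 with color 1 (neighbor of 1)
  Color vertex 6 with color 1 (neighbor of 1)
  Color vertex 2 with color 0 (neighbor of 5)
  Color vertex 3 with color 0 (neighbor of 5)

Step 2: Conflict found! Vertices 5 and 6 are adjacent but have the same color.
This means the graph contains an odd cycle.

The graph is NOT bipartite.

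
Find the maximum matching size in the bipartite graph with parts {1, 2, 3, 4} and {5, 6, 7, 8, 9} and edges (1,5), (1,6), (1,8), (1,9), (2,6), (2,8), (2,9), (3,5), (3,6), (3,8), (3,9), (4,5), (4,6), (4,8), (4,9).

Step 1: List the neighbors of each left vertex:
  1: 5, 6, 8, 9
  2: 6, 8, 9
  3: 5, 6, 8, 9
  4: 5, 6, 8, 9

Step 2: Greedily match left vertices, then look for augmenting paths:
  Match 1 -- 5
  Match 2 -- 6
  Match 3 -- 8
  Match 4 -- 9
  No augmenting path remains.

Step 3: Verify this is maximum:
  Matching size 4 = min(|L|, |R|) = min(4, 5), which is an upper bound, so this matching is maximum.

Maximum matching: {(1,5), (2,6), (3,8), (4,9)}
Size: 4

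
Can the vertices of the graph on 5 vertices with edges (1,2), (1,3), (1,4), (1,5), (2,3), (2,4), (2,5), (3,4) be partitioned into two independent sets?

Step 1: Attempt 2-coloring using BFS:
  Start at vertex 1, assign color 0
  Color vertex 2 with color 1 (neighbor of 1)
  Color vertex 3 with color 1 (neighbor of 1)
  Color vertex 4 with color 1 (neighbor of 1)
  Color vertex 5 with color 1 (neighbor of 1)

Step 2: Conflict found! Vertices 2 and 3 are adjacent but have the same color.
This means the graph contains an odd cycle.

The graph is NOT bipartite.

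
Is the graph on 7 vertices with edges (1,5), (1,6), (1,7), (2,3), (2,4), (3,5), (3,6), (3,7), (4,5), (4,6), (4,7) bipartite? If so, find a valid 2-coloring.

Step 1: Attempt 2-coloring using BFS:
  Start at vertex 1, assign color 0
  Color vertex 5 with color 1 (neighbor of 1)
  Color vertex 6 with color 1 (neighbor of 1)
  Color vertex 7 with color 1 (neighbor of 1)
  Color vertex 3 with color 0 (neighbor of 5)
  Color vertex 4 with color 0 (neighbor of 5)
  Color vertex 2 with color 1 (neighbor of 3)

Step 2: 2-coloring succeeded. No conflicts found.
  Set A (color 0): {1, 3, 4}
  Set B (color 1): {2, 5, 6, 7}

The graph is bipartite with partition {1, 3, 4}, {2, 5, 6, 7}.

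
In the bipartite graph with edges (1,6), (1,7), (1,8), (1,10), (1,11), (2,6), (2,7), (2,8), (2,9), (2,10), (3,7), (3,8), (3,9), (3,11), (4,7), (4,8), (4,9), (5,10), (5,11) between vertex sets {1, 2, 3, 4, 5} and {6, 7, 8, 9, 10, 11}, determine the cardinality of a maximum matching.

Step 1: List the neighbors of each left vertex:
  1: 6, 7, 8, 10, 11
  2: 6, 7, 8, 9, 10
  3: 7, 8, 9, 11
  4: 7, 8, 9
  5: 10, 11

Step 2: Greedily match left vertices, then look for augmenting paths:
  Match 1 -- 6
  Match 2 -- 7
  Match 3 -- 8
  Match 4 -- 9
  Match 5 -- 10
  No augmenting path remains.

Step 3: Verify this is maximum:
  Matching size 5 = min(|L|, |R|) = min(5, 6), which is an upper bound, so this matching is maximum.

Maximum matching: {(1,6), (2,7), (3,8), (4,9), (5,10)}
Size: 5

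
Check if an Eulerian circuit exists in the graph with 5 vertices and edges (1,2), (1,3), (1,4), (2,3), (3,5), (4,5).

Step 1: Find the degree of each vertex:
  deg(1) = 3
  deg(2) = 2
  deg(3) = 3
  deg(4) = 2
  deg(5) = 2

Step 2: Count vertices with odd degree:
  Odd-degree vertices: 1, 3 (2 total)

Step 3: Apply Euler's theorem:
  - Eulerian circuit exists iff graph is connected and all vertices have even degree
  - Eulerian path exists iff graph is connected and has 0 or 2 odd-degree vertices

Graph is connected with exactly 2 odd-degree vertices (1, 3).
Eulerian path exists (starting and ending at the odd-degree vertices), but no Eulerian circuit.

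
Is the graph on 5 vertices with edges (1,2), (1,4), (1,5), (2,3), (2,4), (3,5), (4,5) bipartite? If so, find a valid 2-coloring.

Step 1: Attempt 2-coloring using BFS:
  Start at vertex 1, assign color 0
  Color vertex 2 with color 1 (neighbor of 1)
  Color vertex 4 with color 1 (neighbor of 1)
  Color vertex 5 with color 1 (neighbor of 1)
  Color vertex 3 with color 0 (neighbor of 2)

Step 2: Conflict found! Vertices 2 and 4 are adjacent but have the same color.
This means the graph contains an odd cycle.

The graph is NOT bipartite.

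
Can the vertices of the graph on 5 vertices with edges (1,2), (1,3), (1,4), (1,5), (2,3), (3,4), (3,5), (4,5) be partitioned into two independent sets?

Step 1: Attempt 2-coloring using BFS:
  Start at vertex 1, assign color 0
  Color vertex 2 with color 1 (neighbor of 1)
  Color vertex 3 with color 1 (neighbor of 1)
  Color vertex 4 with color 1 (neighbor of 1)
  Color vertex 5 with color 1 (neighbor of 1)

Step 2: Conflict found! Vertices 2 and 3 are adjacent but have the same color.
This means the graph contains an odd cycle.

The graph is NOT bipartite.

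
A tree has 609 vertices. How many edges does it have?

A tree on n vertices always has exactly n - 1 edges.
For n = 609: edges = 609 - 1 = 608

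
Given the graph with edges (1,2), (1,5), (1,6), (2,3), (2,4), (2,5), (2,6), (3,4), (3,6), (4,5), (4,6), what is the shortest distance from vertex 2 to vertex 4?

Step 1: Build adjacency list:
  1: 2, 5, 6
  2: 1, 3, 4, 5, 6
  3: 2, 4, 6
  4: 2, 3, 5, 6
  5: 1, 2, 4
  6: 1, 2, 3, 4

Step 2: BFS from vertex 2 to find shortest path to 4:
  vertex 1 reached at distance 1
  vertex 3 reached at distance 1
  vertex 4 reached at distance 1

Step 3: Shortest path: 2 -> 4
Path length: 1 edge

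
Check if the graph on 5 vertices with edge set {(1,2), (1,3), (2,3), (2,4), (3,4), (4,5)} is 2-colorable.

Step 1: Attempt 2-coloring using BFS:
  Start at vertex 1, assign color 0
  Color vertex 2 with color 1 (neighbor of 1)
  Color vertex 3 with color 1 (neighbor of 1)

Step 2: Conflict found! Vertices 2 and 3 are adjacent but have the same color.
This means the graph contains an odd cycle.

The graph is NOT bipartite.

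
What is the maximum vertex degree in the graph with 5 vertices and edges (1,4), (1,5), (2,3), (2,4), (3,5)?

Step 1: Count edges incident to each vertex:
  deg(1) = 2 (neighbors: 4, 5)
  deg(2) = 2 (neighbors: 3, 4)
  deg(3) = 2 (neighbors: 2, 5)
  deg(4) = 2 (neighbors: 1, 2)
  deg(5) = 2 (neighbors: 1, 3)

Step 2: Find maximum:
  max(2, 2, 2, 2, 2) = 2 (vertex 1)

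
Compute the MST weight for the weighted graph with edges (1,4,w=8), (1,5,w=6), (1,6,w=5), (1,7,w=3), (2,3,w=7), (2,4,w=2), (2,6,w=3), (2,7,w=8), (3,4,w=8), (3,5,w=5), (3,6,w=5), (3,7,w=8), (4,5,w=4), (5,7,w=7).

Apply Kruskal's algorithm (sort edges by weight, add if no cycle):

Sorted edges by weight:
  (2,4) w=2
  (1,7) w=3
  (2,6) w=3
  (4,5) w=4
  (1,6) w=5
  (3,5) w=5
  (3,6) w=5
  (1,5) w=6
  (2,3) w=7
  (5,7) w=7
  (1,4) w=8
  (2,7) w=8
  (3,4) w=8
  (3,7) w=8

Add edge (2,4) w=2 -- no cycle. Running total: 2
Add edge (1,7) w=3 -- no cycle. Running total: 5
Add edge (2,6) w=3 -- no cycle. Running total: 8
Add edge (4,5) w=4 -- no cycle. Running total: 12
Add edge (1,6) w=5 -- no cycle. Running total: 17
Add edge (3,5) w=5 -- no cycle. Running total: 22

MST edges: (2,4,w=2), (1,7,w=3), (2,6,w=3), (4,5,w=4), (1,6,w=5), (3,5,w=5)
Total MST weight: 2 + 3 + 3 + 4 + 5 + 5 = 22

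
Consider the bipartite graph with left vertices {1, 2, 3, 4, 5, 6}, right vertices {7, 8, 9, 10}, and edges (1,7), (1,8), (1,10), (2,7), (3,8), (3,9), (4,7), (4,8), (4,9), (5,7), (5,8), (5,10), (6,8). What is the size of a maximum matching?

Step 1: List the neighbors of each left vertex:
  1: 7, 8, 10
  2: 7
  3: 8, 9
  4: 7, 8, 9
  5: 7, 8, 10
  6: 8

Step 2: Greedily match left vertices, then look for augmenting paths:
  Match 1 -- 7
  Match 3 -- 8
  Match 4 -- 9
  Match 5 -- 10
  No augmenting path remains.

Step 3: Verify this is maximum:
  Matching size 4 = min(|L|, |R|) = min(6, 4), which is an upper bound, so this matching is maximum.

Maximum matching: {(1,7), (3,8), (4,9), (5,10)}
Size: 4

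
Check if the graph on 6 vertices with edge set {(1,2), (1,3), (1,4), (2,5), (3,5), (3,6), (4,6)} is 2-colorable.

Step 1: Attempt 2-coloring using BFS:
  Start at vertex 1, assign color 0
  Color vertex 2 with color 1 (neighbor of 1)
  Color vertex 3 with color 1 (neighbor of 1)
  Color vertex 4 with color 1 (neighbor of 1)
  Color vertex 5 with color 0 (neighbor of 2)
  Color vertex 6 with color 0 (neighbor of 3)

Step 2: 2-coloring succeeded. No conflicts found.
  Set A (color 0): {1, 5, 6}
  Set B (color 1): {2, 3, 4}

The graph is bipartite with partition {1, 5, 6}, {2, 3, 4}.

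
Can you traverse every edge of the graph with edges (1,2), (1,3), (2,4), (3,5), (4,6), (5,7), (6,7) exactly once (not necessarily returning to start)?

Step 1: Find the degree of each vertex:
  deg(1) = 2
  deg(2) = 2
  deg(3) = 2
  deg(4) = 2
  deg(5) = 2
  deg(6) = 2
  deg(7) = 2

Step 2: Count vertices with odd degree:
  All vertices have even degree (0 odd-degree vertices)

Step 3: Apply Euler's theorem:
  - Eulerian circuit exists iff graph is connected and all vertices have even degree
  - Eulerian path exists iff graph is connected and has 0 or 2 odd-degree vertices

Graph is connected with 0 odd-degree vertices.
Both Eulerian circuit and Eulerian path exist.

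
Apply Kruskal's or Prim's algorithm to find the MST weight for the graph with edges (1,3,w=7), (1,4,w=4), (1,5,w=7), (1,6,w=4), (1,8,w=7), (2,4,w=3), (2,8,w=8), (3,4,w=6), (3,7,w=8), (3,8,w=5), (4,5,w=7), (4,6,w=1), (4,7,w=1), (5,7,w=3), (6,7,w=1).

Apply Kruskal's algorithm (sort edges by weight, add if no cycle):

Sorted edges by weight:
  (4,7) w=1
  (4,6) w=1
  (6,7) w=1
  (2,4) w=3
  (5,7) w=3
  (1,4) w=4
  (1,6) w=4
  (3,8) w=5
  (3,4) w=6
  (1,8) w=7
  (1,3) w=7
  (1,5) w=7
  (4,5) w=7
  (2,8) w=8
  (3,7) w=8

Add edge (4,7) w=1 -- no cycle. Running total: 1
Add edge (4,6) w=1 -- no cycle. Running total: 2
Skip edge (6,7) w=1 -- would create cycle
Add edge (2,4) w=3 -- no cycle. Running total: 5
Add edge (5,7) w=3 -- no cycle. Running total: 8
Add edge (1,4) w=4 -- no cycle. Running total: 12
Skip edge (1,6) w=4 -- would create cycle
Add edge (3,8) w=5 -- no cycle. Running total: 17
Add edge (3,4) w=6 -- no cycle. Running total: 23

MST edges: (4,7,w=1), (4,6,w=1), (2,4,w=3), (5,7,w=3), (1,4,w=4), (3,8,w=5), (3,4,w=6)
Total MST weight: 1 + 1 + 3 + 3 + 4 + 5 + 6 = 23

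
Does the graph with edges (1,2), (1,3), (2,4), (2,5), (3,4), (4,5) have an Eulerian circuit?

Step 1: Find the degree of each vertex:
  deg(1) = 2
  deg(2) = 3
  deg(3) = 2
  deg(4) = 3
  deg(5) = 2

Step 2: Count vertices with odd degree:
  Odd-degree vertices: 2, 4 (2 total)

Step 3: Apply Euler's theorem:
  - Eulerian circuit exists iff graph is connected and all vertices have even degree
  - Eulerian path exists iff graph is connected and has 0 or 2 odd-degree vertices

Graph is connected with exactly 2 odd-degree vertices (2, 4).
Eulerian path exists (starting and ending at the odd-degree vertices), but no Eulerian circuit.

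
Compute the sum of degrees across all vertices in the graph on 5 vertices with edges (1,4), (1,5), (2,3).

Step 1: Count edges incident to each vertex:
  deg(1) = 2 (neighbors: 4, 5)
  deg(2) = 1 (neighbors: 3)
  deg(3) = 1 (neighbors: 2)
  deg(4) = 1 (neighbors: 1)
  deg(5) = 1 (neighbors: 1)

Step 2: Sum all degrees:
  2 + 1 + 1 + 1 + 1 = 6

Verification: sum of degrees = 2 * |E| = 2 * 3 = 6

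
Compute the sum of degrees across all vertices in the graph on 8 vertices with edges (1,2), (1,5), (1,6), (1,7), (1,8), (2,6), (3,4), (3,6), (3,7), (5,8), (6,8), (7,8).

Step 1: Count edges incident to each vertex:
  deg(1) = 5 (neighbors: 2, 5, 6, 7, 8)
  deg(2) = 2 (neighbors: 1, 6)
  deg(3) = 3 (neighbors: 4, 6, 7)
  deg(4) = 1 (neighbors: 3)
  deg(5) = 2 (neighbors: 1, 8)
  deg(6) = 4 (neighbors: 1, 2, 3, 8)
  deg(7) = 3 (neighbors: 1, 3, 8)
  deg(8) = 4 (neighbors: 1, 5, 6, 7)

Step 2: Sum all degrees:
  5 + 2 + 3 + 1 + 2 + 4 + 3 + 4 = 24

Verification: sum of degrees = 2 * |E| = 2 * 12 = 24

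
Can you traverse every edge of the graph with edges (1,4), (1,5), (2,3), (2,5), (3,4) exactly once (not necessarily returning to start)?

Step 1: Find the degree of each vertex:
  deg(1) = 2
  deg(2) = 2
  deg(3) = 2
  deg(4) = 2
  deg(5) = 2

Step 2: Count vertices with odd degree:
  All vertices have even degree (0 odd-degree vertices)

Step 3: Apply Euler's theorem:
  - Eulerian circuit exists iff graph is connected and all vertices have even degree
  - Eulerian path exists iff graph is connected and has 0 or 2 odd-degree vertices

Graph is connected with 0 odd-degree vertices.
Both Eulerian circuit and Eulerian path exist.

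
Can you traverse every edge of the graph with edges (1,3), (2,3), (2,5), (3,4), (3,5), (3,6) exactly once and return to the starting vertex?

Step 1: Find the degree of each vertex:
  deg(1) = 1
  deg(2) = 2
  deg(3) = 5
  deg(4) = 1
  deg(5) = 2
  deg(6) = 1

Step 2: Count vertices with odd degree:
  Odd-degree vertices: 1, 3, 4, 6 (4 total)

Step 3: Apply Euler's theorem:
  - Eulerian circuit exists iff graph is connected and all vertices have even degree
  - Eulerian path exists iff graph is connected and has 0 or 2 odd-degree vertices

Graph has 4 odd-degree vertices (need 0 or 2).
Neither Eulerian path nor Eulerian circuit exists.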